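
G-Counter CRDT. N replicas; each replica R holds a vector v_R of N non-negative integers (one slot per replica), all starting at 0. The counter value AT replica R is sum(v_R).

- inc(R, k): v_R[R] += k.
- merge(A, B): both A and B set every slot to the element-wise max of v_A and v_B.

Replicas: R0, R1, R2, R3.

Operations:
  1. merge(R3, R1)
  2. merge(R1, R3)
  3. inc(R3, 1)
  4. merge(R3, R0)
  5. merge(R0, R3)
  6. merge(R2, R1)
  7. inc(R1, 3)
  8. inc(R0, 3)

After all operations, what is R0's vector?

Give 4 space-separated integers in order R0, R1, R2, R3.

Answer: 3 0 0 1

Derivation:
Op 1: merge R3<->R1 -> R3=(0,0,0,0) R1=(0,0,0,0)
Op 2: merge R1<->R3 -> R1=(0,0,0,0) R3=(0,0,0,0)
Op 3: inc R3 by 1 -> R3=(0,0,0,1) value=1
Op 4: merge R3<->R0 -> R3=(0,0,0,1) R0=(0,0,0,1)
Op 5: merge R0<->R3 -> R0=(0,0,0,1) R3=(0,0,0,1)
Op 6: merge R2<->R1 -> R2=(0,0,0,0) R1=(0,0,0,0)
Op 7: inc R1 by 3 -> R1=(0,3,0,0) value=3
Op 8: inc R0 by 3 -> R0=(3,0,0,1) value=4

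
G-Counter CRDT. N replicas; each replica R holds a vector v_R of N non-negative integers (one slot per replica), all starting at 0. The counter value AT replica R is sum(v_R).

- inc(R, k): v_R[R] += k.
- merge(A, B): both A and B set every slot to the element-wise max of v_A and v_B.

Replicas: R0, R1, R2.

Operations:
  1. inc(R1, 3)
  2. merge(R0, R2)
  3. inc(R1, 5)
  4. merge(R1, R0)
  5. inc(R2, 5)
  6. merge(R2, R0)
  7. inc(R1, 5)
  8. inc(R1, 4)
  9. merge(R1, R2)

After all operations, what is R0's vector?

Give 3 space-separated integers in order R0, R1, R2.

Answer: 0 8 5

Derivation:
Op 1: inc R1 by 3 -> R1=(0,3,0) value=3
Op 2: merge R0<->R2 -> R0=(0,0,0) R2=(0,0,0)
Op 3: inc R1 by 5 -> R1=(0,8,0) value=8
Op 4: merge R1<->R0 -> R1=(0,8,0) R0=(0,8,0)
Op 5: inc R2 by 5 -> R2=(0,0,5) value=5
Op 6: merge R2<->R0 -> R2=(0,8,5) R0=(0,8,5)
Op 7: inc R1 by 5 -> R1=(0,13,0) value=13
Op 8: inc R1 by 4 -> R1=(0,17,0) value=17
Op 9: merge R1<->R2 -> R1=(0,17,5) R2=(0,17,5)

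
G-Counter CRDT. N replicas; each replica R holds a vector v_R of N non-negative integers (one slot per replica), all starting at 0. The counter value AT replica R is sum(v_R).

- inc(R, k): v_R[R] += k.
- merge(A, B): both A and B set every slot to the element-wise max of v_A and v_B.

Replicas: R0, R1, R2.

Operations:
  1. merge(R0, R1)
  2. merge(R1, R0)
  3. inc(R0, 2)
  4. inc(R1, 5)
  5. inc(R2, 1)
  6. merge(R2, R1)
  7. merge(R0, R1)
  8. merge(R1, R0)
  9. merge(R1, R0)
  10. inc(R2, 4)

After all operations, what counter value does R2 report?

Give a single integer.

Op 1: merge R0<->R1 -> R0=(0,0,0) R1=(0,0,0)
Op 2: merge R1<->R0 -> R1=(0,0,0) R0=(0,0,0)
Op 3: inc R0 by 2 -> R0=(2,0,0) value=2
Op 4: inc R1 by 5 -> R1=(0,5,0) value=5
Op 5: inc R2 by 1 -> R2=(0,0,1) value=1
Op 6: merge R2<->R1 -> R2=(0,5,1) R1=(0,5,1)
Op 7: merge R0<->R1 -> R0=(2,5,1) R1=(2,5,1)
Op 8: merge R1<->R0 -> R1=(2,5,1) R0=(2,5,1)
Op 9: merge R1<->R0 -> R1=(2,5,1) R0=(2,5,1)
Op 10: inc R2 by 4 -> R2=(0,5,5) value=10

Answer: 10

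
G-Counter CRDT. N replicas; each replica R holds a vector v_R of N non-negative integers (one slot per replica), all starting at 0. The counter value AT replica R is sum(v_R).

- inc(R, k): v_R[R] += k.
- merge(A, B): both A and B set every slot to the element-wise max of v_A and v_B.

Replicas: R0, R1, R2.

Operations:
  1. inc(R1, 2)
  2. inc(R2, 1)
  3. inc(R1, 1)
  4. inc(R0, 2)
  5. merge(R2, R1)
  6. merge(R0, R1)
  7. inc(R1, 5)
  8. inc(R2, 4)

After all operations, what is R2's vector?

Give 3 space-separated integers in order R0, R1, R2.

Op 1: inc R1 by 2 -> R1=(0,2,0) value=2
Op 2: inc R2 by 1 -> R2=(0,0,1) value=1
Op 3: inc R1 by 1 -> R1=(0,3,0) value=3
Op 4: inc R0 by 2 -> R0=(2,0,0) value=2
Op 5: merge R2<->R1 -> R2=(0,3,1) R1=(0,3,1)
Op 6: merge R0<->R1 -> R0=(2,3,1) R1=(2,3,1)
Op 7: inc R1 by 5 -> R1=(2,8,1) value=11
Op 8: inc R2 by 4 -> R2=(0,3,5) value=8

Answer: 0 3 5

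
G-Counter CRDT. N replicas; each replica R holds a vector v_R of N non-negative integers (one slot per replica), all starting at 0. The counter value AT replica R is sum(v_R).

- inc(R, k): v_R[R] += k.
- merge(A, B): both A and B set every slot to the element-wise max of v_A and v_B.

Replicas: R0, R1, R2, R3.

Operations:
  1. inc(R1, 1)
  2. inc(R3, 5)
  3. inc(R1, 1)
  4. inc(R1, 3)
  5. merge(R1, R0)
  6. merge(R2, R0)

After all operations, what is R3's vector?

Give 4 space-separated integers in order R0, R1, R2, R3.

Op 1: inc R1 by 1 -> R1=(0,1,0,0) value=1
Op 2: inc R3 by 5 -> R3=(0,0,0,5) value=5
Op 3: inc R1 by 1 -> R1=(0,2,0,0) value=2
Op 4: inc R1 by 3 -> R1=(0,5,0,0) value=5
Op 5: merge R1<->R0 -> R1=(0,5,0,0) R0=(0,5,0,0)
Op 6: merge R2<->R0 -> R2=(0,5,0,0) R0=(0,5,0,0)

Answer: 0 0 0 5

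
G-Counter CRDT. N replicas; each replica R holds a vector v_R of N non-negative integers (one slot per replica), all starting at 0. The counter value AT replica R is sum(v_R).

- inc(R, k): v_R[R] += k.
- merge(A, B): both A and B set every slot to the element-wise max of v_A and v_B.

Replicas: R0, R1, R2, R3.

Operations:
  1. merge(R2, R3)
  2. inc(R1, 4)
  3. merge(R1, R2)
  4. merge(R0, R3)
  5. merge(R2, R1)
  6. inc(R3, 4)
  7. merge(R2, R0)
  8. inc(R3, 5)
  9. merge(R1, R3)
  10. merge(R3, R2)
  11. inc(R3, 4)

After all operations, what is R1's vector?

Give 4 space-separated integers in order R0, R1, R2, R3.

Answer: 0 4 0 9

Derivation:
Op 1: merge R2<->R3 -> R2=(0,0,0,0) R3=(0,0,0,0)
Op 2: inc R1 by 4 -> R1=(0,4,0,0) value=4
Op 3: merge R1<->R2 -> R1=(0,4,0,0) R2=(0,4,0,0)
Op 4: merge R0<->R3 -> R0=(0,0,0,0) R3=(0,0,0,0)
Op 5: merge R2<->R1 -> R2=(0,4,0,0) R1=(0,4,0,0)
Op 6: inc R3 by 4 -> R3=(0,0,0,4) value=4
Op 7: merge R2<->R0 -> R2=(0,4,0,0) R0=(0,4,0,0)
Op 8: inc R3 by 5 -> R3=(0,0,0,9) value=9
Op 9: merge R1<->R3 -> R1=(0,4,0,9) R3=(0,4,0,9)
Op 10: merge R3<->R2 -> R3=(0,4,0,9) R2=(0,4,0,9)
Op 11: inc R3 by 4 -> R3=(0,4,0,13) value=17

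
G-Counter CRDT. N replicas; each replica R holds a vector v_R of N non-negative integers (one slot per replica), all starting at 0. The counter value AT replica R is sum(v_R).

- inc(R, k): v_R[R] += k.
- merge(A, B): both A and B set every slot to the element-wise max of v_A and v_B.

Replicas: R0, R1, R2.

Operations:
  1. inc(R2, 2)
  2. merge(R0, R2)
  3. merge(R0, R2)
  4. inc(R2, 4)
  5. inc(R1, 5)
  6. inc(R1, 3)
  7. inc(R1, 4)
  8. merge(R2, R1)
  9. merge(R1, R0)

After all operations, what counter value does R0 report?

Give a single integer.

Op 1: inc R2 by 2 -> R2=(0,0,2) value=2
Op 2: merge R0<->R2 -> R0=(0,0,2) R2=(0,0,2)
Op 3: merge R0<->R2 -> R0=(0,0,2) R2=(0,0,2)
Op 4: inc R2 by 4 -> R2=(0,0,6) value=6
Op 5: inc R1 by 5 -> R1=(0,5,0) value=5
Op 6: inc R1 by 3 -> R1=(0,8,0) value=8
Op 7: inc R1 by 4 -> R1=(0,12,0) value=12
Op 8: merge R2<->R1 -> R2=(0,12,6) R1=(0,12,6)
Op 9: merge R1<->R0 -> R1=(0,12,6) R0=(0,12,6)

Answer: 18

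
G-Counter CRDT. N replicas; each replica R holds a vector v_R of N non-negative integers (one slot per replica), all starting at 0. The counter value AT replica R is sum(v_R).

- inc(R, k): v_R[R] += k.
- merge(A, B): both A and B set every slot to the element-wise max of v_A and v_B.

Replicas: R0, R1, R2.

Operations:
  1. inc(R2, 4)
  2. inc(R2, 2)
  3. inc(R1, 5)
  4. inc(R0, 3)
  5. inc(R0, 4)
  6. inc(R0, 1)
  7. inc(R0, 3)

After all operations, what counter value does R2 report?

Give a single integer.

Op 1: inc R2 by 4 -> R2=(0,0,4) value=4
Op 2: inc R2 by 2 -> R2=(0,0,6) value=6
Op 3: inc R1 by 5 -> R1=(0,5,0) value=5
Op 4: inc R0 by 3 -> R0=(3,0,0) value=3
Op 5: inc R0 by 4 -> R0=(7,0,0) value=7
Op 6: inc R0 by 1 -> R0=(8,0,0) value=8
Op 7: inc R0 by 3 -> R0=(11,0,0) value=11

Answer: 6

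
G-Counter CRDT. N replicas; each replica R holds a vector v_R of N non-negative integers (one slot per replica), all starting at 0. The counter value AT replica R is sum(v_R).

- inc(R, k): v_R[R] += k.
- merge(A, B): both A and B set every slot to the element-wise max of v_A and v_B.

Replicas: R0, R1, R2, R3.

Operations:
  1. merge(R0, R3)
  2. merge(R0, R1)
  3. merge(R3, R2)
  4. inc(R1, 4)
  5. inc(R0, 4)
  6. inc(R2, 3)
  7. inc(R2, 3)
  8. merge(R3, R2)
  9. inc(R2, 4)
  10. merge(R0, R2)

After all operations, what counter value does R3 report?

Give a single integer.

Answer: 6

Derivation:
Op 1: merge R0<->R3 -> R0=(0,0,0,0) R3=(0,0,0,0)
Op 2: merge R0<->R1 -> R0=(0,0,0,0) R1=(0,0,0,0)
Op 3: merge R3<->R2 -> R3=(0,0,0,0) R2=(0,0,0,0)
Op 4: inc R1 by 4 -> R1=(0,4,0,0) value=4
Op 5: inc R0 by 4 -> R0=(4,0,0,0) value=4
Op 6: inc R2 by 3 -> R2=(0,0,3,0) value=3
Op 7: inc R2 by 3 -> R2=(0,0,6,0) value=6
Op 8: merge R3<->R2 -> R3=(0,0,6,0) R2=(0,0,6,0)
Op 9: inc R2 by 4 -> R2=(0,0,10,0) value=10
Op 10: merge R0<->R2 -> R0=(4,0,10,0) R2=(4,0,10,0)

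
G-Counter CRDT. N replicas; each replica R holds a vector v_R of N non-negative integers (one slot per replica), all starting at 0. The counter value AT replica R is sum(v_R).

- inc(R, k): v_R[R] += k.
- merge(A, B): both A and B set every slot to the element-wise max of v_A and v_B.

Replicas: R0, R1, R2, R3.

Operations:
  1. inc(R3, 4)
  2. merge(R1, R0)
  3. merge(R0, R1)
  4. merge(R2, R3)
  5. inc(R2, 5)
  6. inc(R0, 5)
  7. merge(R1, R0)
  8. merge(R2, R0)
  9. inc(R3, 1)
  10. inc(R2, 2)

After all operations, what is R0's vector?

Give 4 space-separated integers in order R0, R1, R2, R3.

Answer: 5 0 5 4

Derivation:
Op 1: inc R3 by 4 -> R3=(0,0,0,4) value=4
Op 2: merge R1<->R0 -> R1=(0,0,0,0) R0=(0,0,0,0)
Op 3: merge R0<->R1 -> R0=(0,0,0,0) R1=(0,0,0,0)
Op 4: merge R2<->R3 -> R2=(0,0,0,4) R3=(0,0,0,4)
Op 5: inc R2 by 5 -> R2=(0,0,5,4) value=9
Op 6: inc R0 by 5 -> R0=(5,0,0,0) value=5
Op 7: merge R1<->R0 -> R1=(5,0,0,0) R0=(5,0,0,0)
Op 8: merge R2<->R0 -> R2=(5,0,5,4) R0=(5,0,5,4)
Op 9: inc R3 by 1 -> R3=(0,0,0,5) value=5
Op 10: inc R2 by 2 -> R2=(5,0,7,4) value=16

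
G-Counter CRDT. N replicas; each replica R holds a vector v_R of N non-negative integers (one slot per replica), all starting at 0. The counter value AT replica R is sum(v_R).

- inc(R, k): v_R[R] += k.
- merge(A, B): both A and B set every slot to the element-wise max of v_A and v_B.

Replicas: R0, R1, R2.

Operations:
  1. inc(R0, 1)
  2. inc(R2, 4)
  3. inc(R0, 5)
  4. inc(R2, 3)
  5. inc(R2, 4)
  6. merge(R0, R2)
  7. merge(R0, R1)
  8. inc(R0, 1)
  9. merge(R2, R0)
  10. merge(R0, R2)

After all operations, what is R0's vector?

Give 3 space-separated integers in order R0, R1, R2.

Answer: 7 0 11

Derivation:
Op 1: inc R0 by 1 -> R0=(1,0,0) value=1
Op 2: inc R2 by 4 -> R2=(0,0,4) value=4
Op 3: inc R0 by 5 -> R0=(6,0,0) value=6
Op 4: inc R2 by 3 -> R2=(0,0,7) value=7
Op 5: inc R2 by 4 -> R2=(0,0,11) value=11
Op 6: merge R0<->R2 -> R0=(6,0,11) R2=(6,0,11)
Op 7: merge R0<->R1 -> R0=(6,0,11) R1=(6,0,11)
Op 8: inc R0 by 1 -> R0=(7,0,11) value=18
Op 9: merge R2<->R0 -> R2=(7,0,11) R0=(7,0,11)
Op 10: merge R0<->R2 -> R0=(7,0,11) R2=(7,0,11)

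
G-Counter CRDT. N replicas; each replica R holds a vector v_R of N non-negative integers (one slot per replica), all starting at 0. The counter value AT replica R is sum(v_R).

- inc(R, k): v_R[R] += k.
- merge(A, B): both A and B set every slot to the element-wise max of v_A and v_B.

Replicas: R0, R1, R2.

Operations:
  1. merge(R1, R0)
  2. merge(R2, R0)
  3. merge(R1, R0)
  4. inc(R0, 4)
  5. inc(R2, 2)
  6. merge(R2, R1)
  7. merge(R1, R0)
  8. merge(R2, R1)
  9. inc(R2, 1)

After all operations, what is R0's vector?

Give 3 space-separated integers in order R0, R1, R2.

Op 1: merge R1<->R0 -> R1=(0,0,0) R0=(0,0,0)
Op 2: merge R2<->R0 -> R2=(0,0,0) R0=(0,0,0)
Op 3: merge R1<->R0 -> R1=(0,0,0) R0=(0,0,0)
Op 4: inc R0 by 4 -> R0=(4,0,0) value=4
Op 5: inc R2 by 2 -> R2=(0,0,2) value=2
Op 6: merge R2<->R1 -> R2=(0,0,2) R1=(0,0,2)
Op 7: merge R1<->R0 -> R1=(4,0,2) R0=(4,0,2)
Op 8: merge R2<->R1 -> R2=(4,0,2) R1=(4,0,2)
Op 9: inc R2 by 1 -> R2=(4,0,3) value=7

Answer: 4 0 2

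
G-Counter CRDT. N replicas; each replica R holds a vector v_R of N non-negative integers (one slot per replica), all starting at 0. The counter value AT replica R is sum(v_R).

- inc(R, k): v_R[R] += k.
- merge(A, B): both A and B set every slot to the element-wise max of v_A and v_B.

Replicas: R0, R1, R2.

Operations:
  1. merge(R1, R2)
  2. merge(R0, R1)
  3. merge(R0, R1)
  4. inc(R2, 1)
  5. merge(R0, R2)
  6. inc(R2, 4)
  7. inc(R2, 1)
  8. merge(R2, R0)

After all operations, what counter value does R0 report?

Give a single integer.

Op 1: merge R1<->R2 -> R1=(0,0,0) R2=(0,0,0)
Op 2: merge R0<->R1 -> R0=(0,0,0) R1=(0,0,0)
Op 3: merge R0<->R1 -> R0=(0,0,0) R1=(0,0,0)
Op 4: inc R2 by 1 -> R2=(0,0,1) value=1
Op 5: merge R0<->R2 -> R0=(0,0,1) R2=(0,0,1)
Op 6: inc R2 by 4 -> R2=(0,0,5) value=5
Op 7: inc R2 by 1 -> R2=(0,0,6) value=6
Op 8: merge R2<->R0 -> R2=(0,0,6) R0=(0,0,6)

Answer: 6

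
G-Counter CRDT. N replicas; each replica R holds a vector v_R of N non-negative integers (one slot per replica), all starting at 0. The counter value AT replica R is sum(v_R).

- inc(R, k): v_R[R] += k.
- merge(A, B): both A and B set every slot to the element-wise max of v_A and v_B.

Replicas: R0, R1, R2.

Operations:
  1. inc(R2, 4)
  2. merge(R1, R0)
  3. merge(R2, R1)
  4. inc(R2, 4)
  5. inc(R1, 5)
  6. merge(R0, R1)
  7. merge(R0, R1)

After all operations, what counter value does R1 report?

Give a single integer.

Answer: 9

Derivation:
Op 1: inc R2 by 4 -> R2=(0,0,4) value=4
Op 2: merge R1<->R0 -> R1=(0,0,0) R0=(0,0,0)
Op 3: merge R2<->R1 -> R2=(0,0,4) R1=(0,0,4)
Op 4: inc R2 by 4 -> R2=(0,0,8) value=8
Op 5: inc R1 by 5 -> R1=(0,5,4) value=9
Op 6: merge R0<->R1 -> R0=(0,5,4) R1=(0,5,4)
Op 7: merge R0<->R1 -> R0=(0,5,4) R1=(0,5,4)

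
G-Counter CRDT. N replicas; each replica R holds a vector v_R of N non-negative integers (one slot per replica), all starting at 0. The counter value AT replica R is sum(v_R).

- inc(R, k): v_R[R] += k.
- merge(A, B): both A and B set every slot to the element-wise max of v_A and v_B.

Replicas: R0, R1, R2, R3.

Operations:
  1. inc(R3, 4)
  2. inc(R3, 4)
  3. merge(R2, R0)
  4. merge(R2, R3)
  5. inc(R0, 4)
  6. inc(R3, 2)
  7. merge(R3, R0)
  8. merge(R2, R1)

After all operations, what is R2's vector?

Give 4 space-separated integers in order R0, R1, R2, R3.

Op 1: inc R3 by 4 -> R3=(0,0,0,4) value=4
Op 2: inc R3 by 4 -> R3=(0,0,0,8) value=8
Op 3: merge R2<->R0 -> R2=(0,0,0,0) R0=(0,0,0,0)
Op 4: merge R2<->R3 -> R2=(0,0,0,8) R3=(0,0,0,8)
Op 5: inc R0 by 4 -> R0=(4,0,0,0) value=4
Op 6: inc R3 by 2 -> R3=(0,0,0,10) value=10
Op 7: merge R3<->R0 -> R3=(4,0,0,10) R0=(4,0,0,10)
Op 8: merge R2<->R1 -> R2=(0,0,0,8) R1=(0,0,0,8)

Answer: 0 0 0 8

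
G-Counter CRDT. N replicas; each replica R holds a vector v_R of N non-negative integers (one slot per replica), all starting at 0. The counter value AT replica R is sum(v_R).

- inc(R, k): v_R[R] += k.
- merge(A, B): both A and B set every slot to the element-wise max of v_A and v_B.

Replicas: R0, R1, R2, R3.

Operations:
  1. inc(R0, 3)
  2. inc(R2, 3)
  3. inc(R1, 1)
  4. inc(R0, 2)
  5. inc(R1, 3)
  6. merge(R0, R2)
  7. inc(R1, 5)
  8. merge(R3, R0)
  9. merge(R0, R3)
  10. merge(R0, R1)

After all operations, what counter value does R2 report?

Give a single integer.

Op 1: inc R0 by 3 -> R0=(3,0,0,0) value=3
Op 2: inc R2 by 3 -> R2=(0,0,3,0) value=3
Op 3: inc R1 by 1 -> R1=(0,1,0,0) value=1
Op 4: inc R0 by 2 -> R0=(5,0,0,0) value=5
Op 5: inc R1 by 3 -> R1=(0,4,0,0) value=4
Op 6: merge R0<->R2 -> R0=(5,0,3,0) R2=(5,0,3,0)
Op 7: inc R1 by 5 -> R1=(0,9,0,0) value=9
Op 8: merge R3<->R0 -> R3=(5,0,3,0) R0=(5,0,3,0)
Op 9: merge R0<->R3 -> R0=(5,0,3,0) R3=(5,0,3,0)
Op 10: merge R0<->R1 -> R0=(5,9,3,0) R1=(5,9,3,0)

Answer: 8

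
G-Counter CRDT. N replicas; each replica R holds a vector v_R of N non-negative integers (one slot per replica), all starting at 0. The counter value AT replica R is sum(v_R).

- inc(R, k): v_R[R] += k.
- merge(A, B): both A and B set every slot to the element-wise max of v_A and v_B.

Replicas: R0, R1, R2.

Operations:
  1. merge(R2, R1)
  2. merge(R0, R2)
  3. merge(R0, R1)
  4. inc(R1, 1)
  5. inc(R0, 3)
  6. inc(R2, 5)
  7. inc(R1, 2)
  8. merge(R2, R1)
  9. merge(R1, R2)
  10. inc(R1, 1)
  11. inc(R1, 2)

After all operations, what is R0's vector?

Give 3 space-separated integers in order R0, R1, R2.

Op 1: merge R2<->R1 -> R2=(0,0,0) R1=(0,0,0)
Op 2: merge R0<->R2 -> R0=(0,0,0) R2=(0,0,0)
Op 3: merge R0<->R1 -> R0=(0,0,0) R1=(0,0,0)
Op 4: inc R1 by 1 -> R1=(0,1,0) value=1
Op 5: inc R0 by 3 -> R0=(3,0,0) value=3
Op 6: inc R2 by 5 -> R2=(0,0,5) value=5
Op 7: inc R1 by 2 -> R1=(0,3,0) value=3
Op 8: merge R2<->R1 -> R2=(0,3,5) R1=(0,3,5)
Op 9: merge R1<->R2 -> R1=(0,3,5) R2=(0,3,5)
Op 10: inc R1 by 1 -> R1=(0,4,5) value=9
Op 11: inc R1 by 2 -> R1=(0,6,5) value=11

Answer: 3 0 0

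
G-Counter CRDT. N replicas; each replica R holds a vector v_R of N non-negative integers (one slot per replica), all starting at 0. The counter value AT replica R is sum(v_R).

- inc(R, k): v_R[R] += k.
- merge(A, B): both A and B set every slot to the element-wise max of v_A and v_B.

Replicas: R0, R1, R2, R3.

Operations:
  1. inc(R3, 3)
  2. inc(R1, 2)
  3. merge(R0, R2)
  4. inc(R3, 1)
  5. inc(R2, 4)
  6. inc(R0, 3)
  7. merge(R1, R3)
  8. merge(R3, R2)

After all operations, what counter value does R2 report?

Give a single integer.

Op 1: inc R3 by 3 -> R3=(0,0,0,3) value=3
Op 2: inc R1 by 2 -> R1=(0,2,0,0) value=2
Op 3: merge R0<->R2 -> R0=(0,0,0,0) R2=(0,0,0,0)
Op 4: inc R3 by 1 -> R3=(0,0,0,4) value=4
Op 5: inc R2 by 4 -> R2=(0,0,4,0) value=4
Op 6: inc R0 by 3 -> R0=(3,0,0,0) value=3
Op 7: merge R1<->R3 -> R1=(0,2,0,4) R3=(0,2,0,4)
Op 8: merge R3<->R2 -> R3=(0,2,4,4) R2=(0,2,4,4)

Answer: 10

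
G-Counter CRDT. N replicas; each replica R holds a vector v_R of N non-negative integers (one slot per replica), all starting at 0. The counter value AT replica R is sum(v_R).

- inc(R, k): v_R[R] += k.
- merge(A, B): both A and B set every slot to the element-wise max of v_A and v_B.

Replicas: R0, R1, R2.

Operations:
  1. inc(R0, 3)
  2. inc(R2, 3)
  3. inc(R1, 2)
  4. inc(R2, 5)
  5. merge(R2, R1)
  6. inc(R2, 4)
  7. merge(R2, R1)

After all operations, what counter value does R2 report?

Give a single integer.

Op 1: inc R0 by 3 -> R0=(3,0,0) value=3
Op 2: inc R2 by 3 -> R2=(0,0,3) value=3
Op 3: inc R1 by 2 -> R1=(0,2,0) value=2
Op 4: inc R2 by 5 -> R2=(0,0,8) value=8
Op 5: merge R2<->R1 -> R2=(0,2,8) R1=(0,2,8)
Op 6: inc R2 by 4 -> R2=(0,2,12) value=14
Op 7: merge R2<->R1 -> R2=(0,2,12) R1=(0,2,12)

Answer: 14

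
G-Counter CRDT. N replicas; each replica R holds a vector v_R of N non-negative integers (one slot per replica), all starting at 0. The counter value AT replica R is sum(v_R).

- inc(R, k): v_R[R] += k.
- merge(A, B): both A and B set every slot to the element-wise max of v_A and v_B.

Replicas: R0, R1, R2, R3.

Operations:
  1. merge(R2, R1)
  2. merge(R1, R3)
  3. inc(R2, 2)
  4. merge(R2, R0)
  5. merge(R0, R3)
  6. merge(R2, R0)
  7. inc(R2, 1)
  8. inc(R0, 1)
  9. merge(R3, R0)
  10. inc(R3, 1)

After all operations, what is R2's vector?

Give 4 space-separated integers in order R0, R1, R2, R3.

Answer: 0 0 3 0

Derivation:
Op 1: merge R2<->R1 -> R2=(0,0,0,0) R1=(0,0,0,0)
Op 2: merge R1<->R3 -> R1=(0,0,0,0) R3=(0,0,0,0)
Op 3: inc R2 by 2 -> R2=(0,0,2,0) value=2
Op 4: merge R2<->R0 -> R2=(0,0,2,0) R0=(0,0,2,0)
Op 5: merge R0<->R3 -> R0=(0,0,2,0) R3=(0,0,2,0)
Op 6: merge R2<->R0 -> R2=(0,0,2,0) R0=(0,0,2,0)
Op 7: inc R2 by 1 -> R2=(0,0,3,0) value=3
Op 8: inc R0 by 1 -> R0=(1,0,2,0) value=3
Op 9: merge R3<->R0 -> R3=(1,0,2,0) R0=(1,0,2,0)
Op 10: inc R3 by 1 -> R3=(1,0,2,1) value=4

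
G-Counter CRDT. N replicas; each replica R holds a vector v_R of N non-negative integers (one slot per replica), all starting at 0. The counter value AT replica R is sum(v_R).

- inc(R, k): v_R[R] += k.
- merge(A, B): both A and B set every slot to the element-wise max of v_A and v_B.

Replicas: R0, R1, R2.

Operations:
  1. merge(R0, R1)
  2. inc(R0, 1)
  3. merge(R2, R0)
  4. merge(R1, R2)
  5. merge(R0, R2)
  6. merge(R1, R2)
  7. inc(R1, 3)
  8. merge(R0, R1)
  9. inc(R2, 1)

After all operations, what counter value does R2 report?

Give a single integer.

Answer: 2

Derivation:
Op 1: merge R0<->R1 -> R0=(0,0,0) R1=(0,0,0)
Op 2: inc R0 by 1 -> R0=(1,0,0) value=1
Op 3: merge R2<->R0 -> R2=(1,0,0) R0=(1,0,0)
Op 4: merge R1<->R2 -> R1=(1,0,0) R2=(1,0,0)
Op 5: merge R0<->R2 -> R0=(1,0,0) R2=(1,0,0)
Op 6: merge R1<->R2 -> R1=(1,0,0) R2=(1,0,0)
Op 7: inc R1 by 3 -> R1=(1,3,0) value=4
Op 8: merge R0<->R1 -> R0=(1,3,0) R1=(1,3,0)
Op 9: inc R2 by 1 -> R2=(1,0,1) value=2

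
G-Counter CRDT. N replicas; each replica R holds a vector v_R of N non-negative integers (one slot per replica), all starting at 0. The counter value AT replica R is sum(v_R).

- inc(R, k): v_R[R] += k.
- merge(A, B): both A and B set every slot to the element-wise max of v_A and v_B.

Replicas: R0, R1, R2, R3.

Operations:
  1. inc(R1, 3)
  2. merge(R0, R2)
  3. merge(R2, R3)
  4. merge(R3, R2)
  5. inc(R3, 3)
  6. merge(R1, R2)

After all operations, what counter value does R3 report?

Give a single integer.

Answer: 3

Derivation:
Op 1: inc R1 by 3 -> R1=(0,3,0,0) value=3
Op 2: merge R0<->R2 -> R0=(0,0,0,0) R2=(0,0,0,0)
Op 3: merge R2<->R3 -> R2=(0,0,0,0) R3=(0,0,0,0)
Op 4: merge R3<->R2 -> R3=(0,0,0,0) R2=(0,0,0,0)
Op 5: inc R3 by 3 -> R3=(0,0,0,3) value=3
Op 6: merge R1<->R2 -> R1=(0,3,0,0) R2=(0,3,0,0)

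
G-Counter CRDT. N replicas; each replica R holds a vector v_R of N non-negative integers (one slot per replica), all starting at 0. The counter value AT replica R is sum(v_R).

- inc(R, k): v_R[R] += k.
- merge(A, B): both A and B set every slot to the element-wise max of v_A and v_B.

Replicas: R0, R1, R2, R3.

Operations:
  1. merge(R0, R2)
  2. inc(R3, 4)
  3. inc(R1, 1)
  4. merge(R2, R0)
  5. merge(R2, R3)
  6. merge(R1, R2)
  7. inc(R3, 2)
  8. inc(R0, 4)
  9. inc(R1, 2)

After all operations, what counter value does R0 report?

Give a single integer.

Op 1: merge R0<->R2 -> R0=(0,0,0,0) R2=(0,0,0,0)
Op 2: inc R3 by 4 -> R3=(0,0,0,4) value=4
Op 3: inc R1 by 1 -> R1=(0,1,0,0) value=1
Op 4: merge R2<->R0 -> R2=(0,0,0,0) R0=(0,0,0,0)
Op 5: merge R2<->R3 -> R2=(0,0,0,4) R3=(0,0,0,4)
Op 6: merge R1<->R2 -> R1=(0,1,0,4) R2=(0,1,0,4)
Op 7: inc R3 by 2 -> R3=(0,0,0,6) value=6
Op 8: inc R0 by 4 -> R0=(4,0,0,0) value=4
Op 9: inc R1 by 2 -> R1=(0,3,0,4) value=7

Answer: 4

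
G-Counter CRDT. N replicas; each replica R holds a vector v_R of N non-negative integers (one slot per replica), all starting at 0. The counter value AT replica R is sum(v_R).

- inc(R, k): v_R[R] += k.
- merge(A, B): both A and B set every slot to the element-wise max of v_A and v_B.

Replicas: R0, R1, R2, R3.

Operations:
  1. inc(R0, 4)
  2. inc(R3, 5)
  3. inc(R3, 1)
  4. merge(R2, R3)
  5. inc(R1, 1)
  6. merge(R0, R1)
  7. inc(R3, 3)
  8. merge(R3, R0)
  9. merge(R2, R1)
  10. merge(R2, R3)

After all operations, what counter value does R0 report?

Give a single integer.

Op 1: inc R0 by 4 -> R0=(4,0,0,0) value=4
Op 2: inc R3 by 5 -> R3=(0,0,0,5) value=5
Op 3: inc R3 by 1 -> R3=(0,0,0,6) value=6
Op 4: merge R2<->R3 -> R2=(0,0,0,6) R3=(0,0,0,6)
Op 5: inc R1 by 1 -> R1=(0,1,0,0) value=1
Op 6: merge R0<->R1 -> R0=(4,1,0,0) R1=(4,1,0,0)
Op 7: inc R3 by 3 -> R3=(0,0,0,9) value=9
Op 8: merge R3<->R0 -> R3=(4,1,0,9) R0=(4,1,0,9)
Op 9: merge R2<->R1 -> R2=(4,1,0,6) R1=(4,1,0,6)
Op 10: merge R2<->R3 -> R2=(4,1,0,9) R3=(4,1,0,9)

Answer: 14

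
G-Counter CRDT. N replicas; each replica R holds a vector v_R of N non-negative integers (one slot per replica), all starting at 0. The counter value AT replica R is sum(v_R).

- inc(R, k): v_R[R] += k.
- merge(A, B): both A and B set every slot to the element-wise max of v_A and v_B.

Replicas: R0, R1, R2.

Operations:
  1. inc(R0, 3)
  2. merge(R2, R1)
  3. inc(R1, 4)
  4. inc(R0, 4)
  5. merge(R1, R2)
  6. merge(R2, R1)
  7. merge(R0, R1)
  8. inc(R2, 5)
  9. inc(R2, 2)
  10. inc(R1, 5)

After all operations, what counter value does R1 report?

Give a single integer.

Answer: 16

Derivation:
Op 1: inc R0 by 3 -> R0=(3,0,0) value=3
Op 2: merge R2<->R1 -> R2=(0,0,0) R1=(0,0,0)
Op 3: inc R1 by 4 -> R1=(0,4,0) value=4
Op 4: inc R0 by 4 -> R0=(7,0,0) value=7
Op 5: merge R1<->R2 -> R1=(0,4,0) R2=(0,4,0)
Op 6: merge R2<->R1 -> R2=(0,4,0) R1=(0,4,0)
Op 7: merge R0<->R1 -> R0=(7,4,0) R1=(7,4,0)
Op 8: inc R2 by 5 -> R2=(0,4,5) value=9
Op 9: inc R2 by 2 -> R2=(0,4,7) value=11
Op 10: inc R1 by 5 -> R1=(7,9,0) value=16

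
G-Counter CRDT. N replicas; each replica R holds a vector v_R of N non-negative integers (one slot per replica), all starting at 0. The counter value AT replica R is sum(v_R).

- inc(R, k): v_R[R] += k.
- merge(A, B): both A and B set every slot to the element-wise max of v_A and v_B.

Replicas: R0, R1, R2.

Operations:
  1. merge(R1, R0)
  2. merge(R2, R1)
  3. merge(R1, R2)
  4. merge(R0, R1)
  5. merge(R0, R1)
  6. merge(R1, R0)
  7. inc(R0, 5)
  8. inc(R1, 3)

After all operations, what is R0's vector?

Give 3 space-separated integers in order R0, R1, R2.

Op 1: merge R1<->R0 -> R1=(0,0,0) R0=(0,0,0)
Op 2: merge R2<->R1 -> R2=(0,0,0) R1=(0,0,0)
Op 3: merge R1<->R2 -> R1=(0,0,0) R2=(0,0,0)
Op 4: merge R0<->R1 -> R0=(0,0,0) R1=(0,0,0)
Op 5: merge R0<->R1 -> R0=(0,0,0) R1=(0,0,0)
Op 6: merge R1<->R0 -> R1=(0,0,0) R0=(0,0,0)
Op 7: inc R0 by 5 -> R0=(5,0,0) value=5
Op 8: inc R1 by 3 -> R1=(0,3,0) value=3

Answer: 5 0 0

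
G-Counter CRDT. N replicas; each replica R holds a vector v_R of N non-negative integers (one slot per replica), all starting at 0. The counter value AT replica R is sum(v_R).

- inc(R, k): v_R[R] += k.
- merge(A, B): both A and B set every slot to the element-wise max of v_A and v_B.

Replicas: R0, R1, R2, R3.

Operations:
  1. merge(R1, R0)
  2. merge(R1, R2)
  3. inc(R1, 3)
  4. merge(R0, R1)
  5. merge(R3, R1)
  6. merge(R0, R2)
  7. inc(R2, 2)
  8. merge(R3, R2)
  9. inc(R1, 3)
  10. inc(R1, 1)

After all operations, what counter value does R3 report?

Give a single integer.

Op 1: merge R1<->R0 -> R1=(0,0,0,0) R0=(0,0,0,0)
Op 2: merge R1<->R2 -> R1=(0,0,0,0) R2=(0,0,0,0)
Op 3: inc R1 by 3 -> R1=(0,3,0,0) value=3
Op 4: merge R0<->R1 -> R0=(0,3,0,0) R1=(0,3,0,0)
Op 5: merge R3<->R1 -> R3=(0,3,0,0) R1=(0,3,0,0)
Op 6: merge R0<->R2 -> R0=(0,3,0,0) R2=(0,3,0,0)
Op 7: inc R2 by 2 -> R2=(0,3,2,0) value=5
Op 8: merge R3<->R2 -> R3=(0,3,2,0) R2=(0,3,2,0)
Op 9: inc R1 by 3 -> R1=(0,6,0,0) value=6
Op 10: inc R1 by 1 -> R1=(0,7,0,0) value=7

Answer: 5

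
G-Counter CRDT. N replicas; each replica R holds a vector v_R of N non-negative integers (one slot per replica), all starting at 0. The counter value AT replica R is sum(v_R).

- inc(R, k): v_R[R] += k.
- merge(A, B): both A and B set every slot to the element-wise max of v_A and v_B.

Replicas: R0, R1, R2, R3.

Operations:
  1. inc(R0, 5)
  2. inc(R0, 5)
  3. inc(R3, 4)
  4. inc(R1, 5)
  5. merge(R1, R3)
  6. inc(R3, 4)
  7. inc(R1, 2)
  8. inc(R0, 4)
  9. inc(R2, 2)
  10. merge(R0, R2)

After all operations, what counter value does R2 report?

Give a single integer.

Answer: 16

Derivation:
Op 1: inc R0 by 5 -> R0=(5,0,0,0) value=5
Op 2: inc R0 by 5 -> R0=(10,0,0,0) value=10
Op 3: inc R3 by 4 -> R3=(0,0,0,4) value=4
Op 4: inc R1 by 5 -> R1=(0,5,0,0) value=5
Op 5: merge R1<->R3 -> R1=(0,5,0,4) R3=(0,5,0,4)
Op 6: inc R3 by 4 -> R3=(0,5,0,8) value=13
Op 7: inc R1 by 2 -> R1=(0,7,0,4) value=11
Op 8: inc R0 by 4 -> R0=(14,0,0,0) value=14
Op 9: inc R2 by 2 -> R2=(0,0,2,0) value=2
Op 10: merge R0<->R2 -> R0=(14,0,2,0) R2=(14,0,2,0)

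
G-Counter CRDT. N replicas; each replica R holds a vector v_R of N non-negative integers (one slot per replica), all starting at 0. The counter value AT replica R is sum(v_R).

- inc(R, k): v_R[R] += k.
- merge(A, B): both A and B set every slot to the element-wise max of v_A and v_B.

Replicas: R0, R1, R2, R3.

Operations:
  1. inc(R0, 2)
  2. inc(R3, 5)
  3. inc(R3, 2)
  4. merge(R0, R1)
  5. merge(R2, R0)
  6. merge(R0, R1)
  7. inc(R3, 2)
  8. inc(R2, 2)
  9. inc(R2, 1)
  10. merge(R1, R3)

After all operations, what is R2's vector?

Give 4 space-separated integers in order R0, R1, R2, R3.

Answer: 2 0 3 0

Derivation:
Op 1: inc R0 by 2 -> R0=(2,0,0,0) value=2
Op 2: inc R3 by 5 -> R3=(0,0,0,5) value=5
Op 3: inc R3 by 2 -> R3=(0,0,0,7) value=7
Op 4: merge R0<->R1 -> R0=(2,0,0,0) R1=(2,0,0,0)
Op 5: merge R2<->R0 -> R2=(2,0,0,0) R0=(2,0,0,0)
Op 6: merge R0<->R1 -> R0=(2,0,0,0) R1=(2,0,0,0)
Op 7: inc R3 by 2 -> R3=(0,0,0,9) value=9
Op 8: inc R2 by 2 -> R2=(2,0,2,0) value=4
Op 9: inc R2 by 1 -> R2=(2,0,3,0) value=5
Op 10: merge R1<->R3 -> R1=(2,0,0,9) R3=(2,0,0,9)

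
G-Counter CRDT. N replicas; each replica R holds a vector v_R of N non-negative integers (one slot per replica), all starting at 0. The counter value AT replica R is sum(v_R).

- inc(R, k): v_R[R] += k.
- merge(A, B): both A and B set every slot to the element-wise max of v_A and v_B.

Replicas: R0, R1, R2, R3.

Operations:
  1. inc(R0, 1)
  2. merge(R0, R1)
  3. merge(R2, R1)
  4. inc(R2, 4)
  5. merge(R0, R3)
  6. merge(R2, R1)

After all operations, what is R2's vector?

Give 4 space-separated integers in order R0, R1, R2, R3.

Answer: 1 0 4 0

Derivation:
Op 1: inc R0 by 1 -> R0=(1,0,0,0) value=1
Op 2: merge R0<->R1 -> R0=(1,0,0,0) R1=(1,0,0,0)
Op 3: merge R2<->R1 -> R2=(1,0,0,0) R1=(1,0,0,0)
Op 4: inc R2 by 4 -> R2=(1,0,4,0) value=5
Op 5: merge R0<->R3 -> R0=(1,0,0,0) R3=(1,0,0,0)
Op 6: merge R2<->R1 -> R2=(1,0,4,0) R1=(1,0,4,0)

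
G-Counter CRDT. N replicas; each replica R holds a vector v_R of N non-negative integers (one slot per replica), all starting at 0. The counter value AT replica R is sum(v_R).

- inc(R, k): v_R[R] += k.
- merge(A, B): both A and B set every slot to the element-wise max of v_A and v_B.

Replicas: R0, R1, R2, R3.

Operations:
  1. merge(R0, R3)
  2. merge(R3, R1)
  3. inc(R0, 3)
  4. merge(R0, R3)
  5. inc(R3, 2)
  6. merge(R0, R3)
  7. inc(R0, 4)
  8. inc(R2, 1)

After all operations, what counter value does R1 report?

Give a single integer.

Op 1: merge R0<->R3 -> R0=(0,0,0,0) R3=(0,0,0,0)
Op 2: merge R3<->R1 -> R3=(0,0,0,0) R1=(0,0,0,0)
Op 3: inc R0 by 3 -> R0=(3,0,0,0) value=3
Op 4: merge R0<->R3 -> R0=(3,0,0,0) R3=(3,0,0,0)
Op 5: inc R3 by 2 -> R3=(3,0,0,2) value=5
Op 6: merge R0<->R3 -> R0=(3,0,0,2) R3=(3,0,0,2)
Op 7: inc R0 by 4 -> R0=(7,0,0,2) value=9
Op 8: inc R2 by 1 -> R2=(0,0,1,0) value=1

Answer: 0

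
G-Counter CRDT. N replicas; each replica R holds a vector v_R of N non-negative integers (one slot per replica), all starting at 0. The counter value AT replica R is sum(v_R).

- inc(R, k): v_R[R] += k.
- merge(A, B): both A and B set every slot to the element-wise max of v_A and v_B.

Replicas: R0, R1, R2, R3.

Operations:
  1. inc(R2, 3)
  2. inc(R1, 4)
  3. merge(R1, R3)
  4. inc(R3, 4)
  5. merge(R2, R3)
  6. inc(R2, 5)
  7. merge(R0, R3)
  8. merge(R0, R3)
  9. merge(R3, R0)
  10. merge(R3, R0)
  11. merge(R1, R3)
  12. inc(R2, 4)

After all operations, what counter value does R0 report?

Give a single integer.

Op 1: inc R2 by 3 -> R2=(0,0,3,0) value=3
Op 2: inc R1 by 4 -> R1=(0,4,0,0) value=4
Op 3: merge R1<->R3 -> R1=(0,4,0,0) R3=(0,4,0,0)
Op 4: inc R3 by 4 -> R3=(0,4,0,4) value=8
Op 5: merge R2<->R3 -> R2=(0,4,3,4) R3=(0,4,3,4)
Op 6: inc R2 by 5 -> R2=(0,4,8,4) value=16
Op 7: merge R0<->R3 -> R0=(0,4,3,4) R3=(0,4,3,4)
Op 8: merge R0<->R3 -> R0=(0,4,3,4) R3=(0,4,3,4)
Op 9: merge R3<->R0 -> R3=(0,4,3,4) R0=(0,4,3,4)
Op 10: merge R3<->R0 -> R3=(0,4,3,4) R0=(0,4,3,4)
Op 11: merge R1<->R3 -> R1=(0,4,3,4) R3=(0,4,3,4)
Op 12: inc R2 by 4 -> R2=(0,4,12,4) value=20

Answer: 11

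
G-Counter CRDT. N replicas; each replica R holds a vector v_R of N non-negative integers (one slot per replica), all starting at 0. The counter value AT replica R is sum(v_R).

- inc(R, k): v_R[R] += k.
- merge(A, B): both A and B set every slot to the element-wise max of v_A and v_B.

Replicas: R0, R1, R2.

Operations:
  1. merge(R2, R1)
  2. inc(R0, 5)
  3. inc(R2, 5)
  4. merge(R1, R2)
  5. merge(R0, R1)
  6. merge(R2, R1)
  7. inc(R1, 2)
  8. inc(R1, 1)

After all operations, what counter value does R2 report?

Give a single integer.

Answer: 10

Derivation:
Op 1: merge R2<->R1 -> R2=(0,0,0) R1=(0,0,0)
Op 2: inc R0 by 5 -> R0=(5,0,0) value=5
Op 3: inc R2 by 5 -> R2=(0,0,5) value=5
Op 4: merge R1<->R2 -> R1=(0,0,5) R2=(0,0,5)
Op 5: merge R0<->R1 -> R0=(5,0,5) R1=(5,0,5)
Op 6: merge R2<->R1 -> R2=(5,0,5) R1=(5,0,5)
Op 7: inc R1 by 2 -> R1=(5,2,5) value=12
Op 8: inc R1 by 1 -> R1=(5,3,5) value=13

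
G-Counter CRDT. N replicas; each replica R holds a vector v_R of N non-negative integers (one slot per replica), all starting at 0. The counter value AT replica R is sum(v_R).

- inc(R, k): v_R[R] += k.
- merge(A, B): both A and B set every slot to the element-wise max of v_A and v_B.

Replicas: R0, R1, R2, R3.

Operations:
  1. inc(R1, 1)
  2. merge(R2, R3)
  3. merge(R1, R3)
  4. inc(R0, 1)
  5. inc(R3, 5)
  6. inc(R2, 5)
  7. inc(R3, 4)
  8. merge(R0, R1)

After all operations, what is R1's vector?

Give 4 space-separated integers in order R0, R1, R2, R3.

Answer: 1 1 0 0

Derivation:
Op 1: inc R1 by 1 -> R1=(0,1,0,0) value=1
Op 2: merge R2<->R3 -> R2=(0,0,0,0) R3=(0,0,0,0)
Op 3: merge R1<->R3 -> R1=(0,1,0,0) R3=(0,1,0,0)
Op 4: inc R0 by 1 -> R0=(1,0,0,0) value=1
Op 5: inc R3 by 5 -> R3=(0,1,0,5) value=6
Op 6: inc R2 by 5 -> R2=(0,0,5,0) value=5
Op 7: inc R3 by 4 -> R3=(0,1,0,9) value=10
Op 8: merge R0<->R1 -> R0=(1,1,0,0) R1=(1,1,0,0)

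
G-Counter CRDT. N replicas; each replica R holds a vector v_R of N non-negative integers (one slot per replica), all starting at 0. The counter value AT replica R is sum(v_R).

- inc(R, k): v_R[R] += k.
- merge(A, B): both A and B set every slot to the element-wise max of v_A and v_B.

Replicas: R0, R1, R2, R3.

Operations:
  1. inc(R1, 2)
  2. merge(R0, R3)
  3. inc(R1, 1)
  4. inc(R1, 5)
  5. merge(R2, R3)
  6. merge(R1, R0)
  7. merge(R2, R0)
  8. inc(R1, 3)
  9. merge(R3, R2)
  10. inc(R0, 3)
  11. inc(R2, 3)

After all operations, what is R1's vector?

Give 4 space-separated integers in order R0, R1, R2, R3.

Answer: 0 11 0 0

Derivation:
Op 1: inc R1 by 2 -> R1=(0,2,0,0) value=2
Op 2: merge R0<->R3 -> R0=(0,0,0,0) R3=(0,0,0,0)
Op 3: inc R1 by 1 -> R1=(0,3,0,0) value=3
Op 4: inc R1 by 5 -> R1=(0,8,0,0) value=8
Op 5: merge R2<->R3 -> R2=(0,0,0,0) R3=(0,0,0,0)
Op 6: merge R1<->R0 -> R1=(0,8,0,0) R0=(0,8,0,0)
Op 7: merge R2<->R0 -> R2=(0,8,0,0) R0=(0,8,0,0)
Op 8: inc R1 by 3 -> R1=(0,11,0,0) value=11
Op 9: merge R3<->R2 -> R3=(0,8,0,0) R2=(0,8,0,0)
Op 10: inc R0 by 3 -> R0=(3,8,0,0) value=11
Op 11: inc R2 by 3 -> R2=(0,8,3,0) value=11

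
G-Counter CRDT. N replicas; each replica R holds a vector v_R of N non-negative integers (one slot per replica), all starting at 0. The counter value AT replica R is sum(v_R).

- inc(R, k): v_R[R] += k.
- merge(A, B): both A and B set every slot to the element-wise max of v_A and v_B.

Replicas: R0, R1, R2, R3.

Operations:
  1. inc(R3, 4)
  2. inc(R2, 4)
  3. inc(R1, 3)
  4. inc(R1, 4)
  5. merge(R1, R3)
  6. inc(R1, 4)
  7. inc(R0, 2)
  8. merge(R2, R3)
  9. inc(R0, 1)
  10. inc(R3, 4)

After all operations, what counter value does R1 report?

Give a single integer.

Op 1: inc R3 by 4 -> R3=(0,0,0,4) value=4
Op 2: inc R2 by 4 -> R2=(0,0,4,0) value=4
Op 3: inc R1 by 3 -> R1=(0,3,0,0) value=3
Op 4: inc R1 by 4 -> R1=(0,7,0,0) value=7
Op 5: merge R1<->R3 -> R1=(0,7,0,4) R3=(0,7,0,4)
Op 6: inc R1 by 4 -> R1=(0,11,0,4) value=15
Op 7: inc R0 by 2 -> R0=(2,0,0,0) value=2
Op 8: merge R2<->R3 -> R2=(0,7,4,4) R3=(0,7,4,4)
Op 9: inc R0 by 1 -> R0=(3,0,0,0) value=3
Op 10: inc R3 by 4 -> R3=(0,7,4,8) value=19

Answer: 15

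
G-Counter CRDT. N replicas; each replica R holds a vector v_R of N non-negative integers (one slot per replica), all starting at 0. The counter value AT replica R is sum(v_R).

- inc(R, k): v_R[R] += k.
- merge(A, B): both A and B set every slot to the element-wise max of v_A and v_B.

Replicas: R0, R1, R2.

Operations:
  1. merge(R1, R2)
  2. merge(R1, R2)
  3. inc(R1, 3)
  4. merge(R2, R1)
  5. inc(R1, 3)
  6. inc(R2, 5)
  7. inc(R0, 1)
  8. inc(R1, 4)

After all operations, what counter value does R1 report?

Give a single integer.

Answer: 10

Derivation:
Op 1: merge R1<->R2 -> R1=(0,0,0) R2=(0,0,0)
Op 2: merge R1<->R2 -> R1=(0,0,0) R2=(0,0,0)
Op 3: inc R1 by 3 -> R1=(0,3,0) value=3
Op 4: merge R2<->R1 -> R2=(0,3,0) R1=(0,3,0)
Op 5: inc R1 by 3 -> R1=(0,6,0) value=6
Op 6: inc R2 by 5 -> R2=(0,3,5) value=8
Op 7: inc R0 by 1 -> R0=(1,0,0) value=1
Op 8: inc R1 by 4 -> R1=(0,10,0) value=10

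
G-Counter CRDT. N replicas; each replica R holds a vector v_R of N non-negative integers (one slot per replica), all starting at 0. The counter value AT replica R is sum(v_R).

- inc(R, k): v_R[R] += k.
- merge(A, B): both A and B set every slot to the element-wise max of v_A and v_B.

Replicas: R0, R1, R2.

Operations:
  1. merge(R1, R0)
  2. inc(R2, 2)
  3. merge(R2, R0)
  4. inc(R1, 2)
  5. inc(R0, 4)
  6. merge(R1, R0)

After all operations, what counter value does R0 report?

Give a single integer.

Op 1: merge R1<->R0 -> R1=(0,0,0) R0=(0,0,0)
Op 2: inc R2 by 2 -> R2=(0,0,2) value=2
Op 3: merge R2<->R0 -> R2=(0,0,2) R0=(0,0,2)
Op 4: inc R1 by 2 -> R1=(0,2,0) value=2
Op 5: inc R0 by 4 -> R0=(4,0,2) value=6
Op 6: merge R1<->R0 -> R1=(4,2,2) R0=(4,2,2)

Answer: 8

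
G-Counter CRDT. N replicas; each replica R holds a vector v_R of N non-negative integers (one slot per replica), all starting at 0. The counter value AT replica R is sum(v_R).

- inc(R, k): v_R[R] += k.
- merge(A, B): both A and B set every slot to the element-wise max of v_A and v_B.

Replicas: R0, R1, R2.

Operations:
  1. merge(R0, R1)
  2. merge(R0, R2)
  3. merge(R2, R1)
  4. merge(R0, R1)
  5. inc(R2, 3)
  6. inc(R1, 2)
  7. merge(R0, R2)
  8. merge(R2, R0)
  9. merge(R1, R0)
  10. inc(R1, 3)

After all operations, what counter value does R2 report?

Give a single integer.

Op 1: merge R0<->R1 -> R0=(0,0,0) R1=(0,0,0)
Op 2: merge R0<->R2 -> R0=(0,0,0) R2=(0,0,0)
Op 3: merge R2<->R1 -> R2=(0,0,0) R1=(0,0,0)
Op 4: merge R0<->R1 -> R0=(0,0,0) R1=(0,0,0)
Op 5: inc R2 by 3 -> R2=(0,0,3) value=3
Op 6: inc R1 by 2 -> R1=(0,2,0) value=2
Op 7: merge R0<->R2 -> R0=(0,0,3) R2=(0,0,3)
Op 8: merge R2<->R0 -> R2=(0,0,3) R0=(0,0,3)
Op 9: merge R1<->R0 -> R1=(0,2,3) R0=(0,2,3)
Op 10: inc R1 by 3 -> R1=(0,5,3) value=8

Answer: 3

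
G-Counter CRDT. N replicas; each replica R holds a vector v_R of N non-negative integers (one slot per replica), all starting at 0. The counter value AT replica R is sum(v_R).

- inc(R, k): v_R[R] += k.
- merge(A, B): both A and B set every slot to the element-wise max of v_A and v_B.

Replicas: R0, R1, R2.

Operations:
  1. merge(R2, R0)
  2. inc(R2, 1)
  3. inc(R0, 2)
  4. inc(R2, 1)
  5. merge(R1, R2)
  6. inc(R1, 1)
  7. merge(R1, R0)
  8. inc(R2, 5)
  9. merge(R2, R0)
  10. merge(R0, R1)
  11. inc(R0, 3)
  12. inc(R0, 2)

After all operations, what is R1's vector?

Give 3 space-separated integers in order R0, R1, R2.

Answer: 2 1 7

Derivation:
Op 1: merge R2<->R0 -> R2=(0,0,0) R0=(0,0,0)
Op 2: inc R2 by 1 -> R2=(0,0,1) value=1
Op 3: inc R0 by 2 -> R0=(2,0,0) value=2
Op 4: inc R2 by 1 -> R2=(0,0,2) value=2
Op 5: merge R1<->R2 -> R1=(0,0,2) R2=(0,0,2)
Op 6: inc R1 by 1 -> R1=(0,1,2) value=3
Op 7: merge R1<->R0 -> R1=(2,1,2) R0=(2,1,2)
Op 8: inc R2 by 5 -> R2=(0,0,7) value=7
Op 9: merge R2<->R0 -> R2=(2,1,7) R0=(2,1,7)
Op 10: merge R0<->R1 -> R0=(2,1,7) R1=(2,1,7)
Op 11: inc R0 by 3 -> R0=(5,1,7) value=13
Op 12: inc R0 by 2 -> R0=(7,1,7) value=15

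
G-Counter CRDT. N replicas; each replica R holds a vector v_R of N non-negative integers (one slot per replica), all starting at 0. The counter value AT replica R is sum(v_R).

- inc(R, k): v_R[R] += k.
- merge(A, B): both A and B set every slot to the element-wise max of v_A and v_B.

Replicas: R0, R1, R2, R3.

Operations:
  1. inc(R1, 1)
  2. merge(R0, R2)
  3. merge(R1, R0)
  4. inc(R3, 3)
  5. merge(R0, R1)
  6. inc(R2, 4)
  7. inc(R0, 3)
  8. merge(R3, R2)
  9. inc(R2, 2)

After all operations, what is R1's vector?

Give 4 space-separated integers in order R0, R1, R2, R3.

Answer: 0 1 0 0

Derivation:
Op 1: inc R1 by 1 -> R1=(0,1,0,0) value=1
Op 2: merge R0<->R2 -> R0=(0,0,0,0) R2=(0,0,0,0)
Op 3: merge R1<->R0 -> R1=(0,1,0,0) R0=(0,1,0,0)
Op 4: inc R3 by 3 -> R3=(0,0,0,3) value=3
Op 5: merge R0<->R1 -> R0=(0,1,0,0) R1=(0,1,0,0)
Op 6: inc R2 by 4 -> R2=(0,0,4,0) value=4
Op 7: inc R0 by 3 -> R0=(3,1,0,0) value=4
Op 8: merge R3<->R2 -> R3=(0,0,4,3) R2=(0,0,4,3)
Op 9: inc R2 by 2 -> R2=(0,0,6,3) value=9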